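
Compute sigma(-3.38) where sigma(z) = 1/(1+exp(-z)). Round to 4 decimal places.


sigmoid(z) = 1 / (1 + exp(-z))
exp(-(-3.38)) = exp(3.38) = 29.3708
1 + 29.3708 = 30.3708
1 / 30.3708 = 0.0329

0.0329


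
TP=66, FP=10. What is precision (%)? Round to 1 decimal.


Precision = TP / (TP + FP) * 100
= 66 / (66 + 10)
= 66 / 76
= 0.8684
= 86.8%

86.8


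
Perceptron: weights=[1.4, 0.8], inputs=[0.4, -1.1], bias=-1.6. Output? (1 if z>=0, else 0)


z = w . x + b
= 1.4*0.4 + 0.8*-1.1 + -1.6
= 0.56 + -0.88 + -1.6
= -0.32 + -1.6
= -1.92
Since z = -1.92 < 0, output = 0

0


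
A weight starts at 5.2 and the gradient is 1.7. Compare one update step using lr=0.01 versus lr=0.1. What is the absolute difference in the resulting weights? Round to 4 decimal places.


With lr=0.01: w_new = 5.2 - 0.01 * 1.7 = 5.183
With lr=0.1: w_new = 5.2 - 0.1 * 1.7 = 5.03
Absolute difference = |5.183 - 5.03|
= 0.1530

0.1530


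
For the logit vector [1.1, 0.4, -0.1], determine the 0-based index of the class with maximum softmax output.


Softmax is a monotonic transformation, so it preserves the argmax.
We need to find the index of the maximum logit.
Index 0: 1.1
Index 1: 0.4
Index 2: -0.1
Maximum logit = 1.1 at index 0

0


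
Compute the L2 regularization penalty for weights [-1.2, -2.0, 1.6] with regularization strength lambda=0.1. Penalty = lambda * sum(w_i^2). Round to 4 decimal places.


Squaring each weight:
(-1.2)^2 = 1.44
(-2.0)^2 = 4.0
1.6^2 = 2.56
Sum of squares = 8.0
Penalty = 0.1 * 8.0 = 0.8000

0.8000


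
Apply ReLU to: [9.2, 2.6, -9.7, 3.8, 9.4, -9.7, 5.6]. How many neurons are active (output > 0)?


ReLU(x) = max(0, x) for each element:
ReLU(9.2) = 9.2
ReLU(2.6) = 2.6
ReLU(-9.7) = 0
ReLU(3.8) = 3.8
ReLU(9.4) = 9.4
ReLU(-9.7) = 0
ReLU(5.6) = 5.6
Active neurons (>0): 5

5


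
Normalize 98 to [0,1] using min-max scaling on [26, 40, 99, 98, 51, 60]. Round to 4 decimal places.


Min = 26, Max = 99
Range = 99 - 26 = 73
Scaled = (x - min) / (max - min)
= (98 - 26) / 73
= 72 / 73
= 0.9863

0.9863


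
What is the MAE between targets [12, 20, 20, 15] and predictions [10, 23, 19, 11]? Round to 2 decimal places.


Absolute errors: [2, 3, 1, 4]
Sum of absolute errors = 10
MAE = 10 / 4 = 2.50

2.50


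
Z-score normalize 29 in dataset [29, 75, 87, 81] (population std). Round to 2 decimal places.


Mean = (29 + 75 + 87 + 81) / 4 = 68.0
Variance = sum((x_i - mean)^2) / n = 525.0
Std = sqrt(525.0) = 22.9129
Z = (x - mean) / std
= (29 - 68.0) / 22.9129
= -39.0 / 22.9129
= -1.70

-1.70


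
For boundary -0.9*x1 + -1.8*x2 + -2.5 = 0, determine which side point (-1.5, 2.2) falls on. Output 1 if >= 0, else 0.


Compute -0.9 * -1.5 + -1.8 * 2.2 + -2.5
= 1.35 + -3.96 + -2.5
= -5.11
Since -5.11 < 0, the point is on the negative side.

0


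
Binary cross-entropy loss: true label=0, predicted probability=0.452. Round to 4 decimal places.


For y=0: Loss = -log(1-p)
= -log(1 - 0.452)
= -log(0.548)
= -(-0.6015)
= 0.6015

0.6015


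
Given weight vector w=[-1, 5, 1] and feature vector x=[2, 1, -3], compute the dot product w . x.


Element-wise products:
-1 * 2 = -2
5 * 1 = 5
1 * -3 = -3
Sum = -2 + 5 + -3
= 0

0


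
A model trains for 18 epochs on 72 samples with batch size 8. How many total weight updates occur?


Iterations per epoch = 72 / 8 = 9
Total updates = iterations_per_epoch * epochs
= 9 * 18
= 162

162


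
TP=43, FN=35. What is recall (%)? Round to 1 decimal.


Recall = TP / (TP + FN) * 100
= 43 / (43 + 35)
= 43 / 78
= 0.5513
= 55.1%

55.1


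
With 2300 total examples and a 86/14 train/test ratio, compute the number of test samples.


Train samples = 2300 * 86% = 1978
Test samples = 2300 - 1978
= 322

322


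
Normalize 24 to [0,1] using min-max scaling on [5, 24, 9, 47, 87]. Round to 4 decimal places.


Min = 5, Max = 87
Range = 87 - 5 = 82
Scaled = (x - min) / (max - min)
= (24 - 5) / 82
= 19 / 82
= 0.2317

0.2317


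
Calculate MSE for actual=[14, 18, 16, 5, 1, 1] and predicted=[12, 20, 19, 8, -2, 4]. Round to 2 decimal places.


Differences: [2, -2, -3, -3, 3, -3]
Squared errors: [4, 4, 9, 9, 9, 9]
Sum of squared errors = 44
MSE = 44 / 6 = 7.33

7.33


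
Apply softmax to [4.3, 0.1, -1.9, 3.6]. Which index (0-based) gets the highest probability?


Softmax is a monotonic transformation, so it preserves the argmax.
We need to find the index of the maximum logit.
Index 0: 4.3
Index 1: 0.1
Index 2: -1.9
Index 3: 3.6
Maximum logit = 4.3 at index 0

0


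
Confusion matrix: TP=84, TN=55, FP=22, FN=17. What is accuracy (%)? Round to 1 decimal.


Accuracy = (TP + TN) / (TP + TN + FP + FN) * 100
= (84 + 55) / (84 + 55 + 22 + 17)
= 139 / 178
= 0.7809
= 78.1%

78.1


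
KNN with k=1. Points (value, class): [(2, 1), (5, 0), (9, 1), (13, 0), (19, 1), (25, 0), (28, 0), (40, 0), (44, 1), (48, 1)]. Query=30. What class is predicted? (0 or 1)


Distances from query 30:
Point 28 (class 0): distance = 2
K=1 nearest neighbors: classes = [0]
Votes for class 1: 0 / 1
Majority vote => class 0

0


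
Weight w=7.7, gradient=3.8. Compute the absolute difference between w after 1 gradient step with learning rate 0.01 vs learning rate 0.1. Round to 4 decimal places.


With lr=0.01: w_new = 7.7 - 0.01 * 3.8 = 7.662
With lr=0.1: w_new = 7.7 - 0.1 * 3.8 = 7.32
Absolute difference = |7.662 - 7.32|
= 0.3420

0.3420


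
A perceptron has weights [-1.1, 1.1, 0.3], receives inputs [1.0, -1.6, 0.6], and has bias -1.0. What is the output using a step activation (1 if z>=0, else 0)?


z = w . x + b
= -1.1*1.0 + 1.1*-1.6 + 0.3*0.6 + -1.0
= -1.1 + -1.76 + 0.18 + -1.0
= -2.68 + -1.0
= -3.68
Since z = -3.68 < 0, output = 0

0


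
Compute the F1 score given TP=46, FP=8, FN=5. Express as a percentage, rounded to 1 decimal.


Precision = TP / (TP + FP) = 46 / 54 = 0.8519
Recall = TP / (TP + FN) = 46 / 51 = 0.902
F1 = 2 * P * R / (P + R)
= 2 * 0.8519 * 0.902 / (0.8519 + 0.902)
= 1.5367 / 1.7538
= 0.8762
As percentage: 87.6%

87.6


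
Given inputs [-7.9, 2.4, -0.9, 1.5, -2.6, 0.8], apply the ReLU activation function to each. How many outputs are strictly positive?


ReLU(x) = max(0, x) for each element:
ReLU(-7.9) = 0
ReLU(2.4) = 2.4
ReLU(-0.9) = 0
ReLU(1.5) = 1.5
ReLU(-2.6) = 0
ReLU(0.8) = 0.8
Active neurons (>0): 3

3


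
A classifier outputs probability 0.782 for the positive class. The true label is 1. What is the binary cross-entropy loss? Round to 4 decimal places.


For y=1: Loss = -log(p)
= -log(0.782)
= -(-0.2459)
= 0.2459

0.2459


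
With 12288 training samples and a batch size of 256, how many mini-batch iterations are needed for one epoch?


Iterations per epoch = dataset_size / batch_size
= 12288 / 256
= 48

48


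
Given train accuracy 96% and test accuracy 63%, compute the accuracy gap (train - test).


Gap = train_accuracy - test_accuracy
= 96 - 63
= 33%
This large gap strongly indicates overfitting.

33


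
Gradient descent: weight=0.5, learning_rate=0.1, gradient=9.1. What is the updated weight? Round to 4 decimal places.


w_new = w_old - lr * gradient
= 0.5 - 0.1 * 9.1
= 0.5 - (0.91)
= -0.4100

-0.4100


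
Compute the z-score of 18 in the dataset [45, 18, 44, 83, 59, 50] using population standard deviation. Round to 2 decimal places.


Mean = (45 + 18 + 44 + 83 + 59 + 50) / 6 = 49.8333
Variance = sum((x_i - mean)^2) / n = 375.8056
Std = sqrt(375.8056) = 19.3857
Z = (x - mean) / std
= (18 - 49.8333) / 19.3857
= -31.8333 / 19.3857
= -1.64

-1.64


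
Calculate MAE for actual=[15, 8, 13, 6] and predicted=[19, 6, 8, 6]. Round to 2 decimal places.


Absolute errors: [4, 2, 5, 0]
Sum of absolute errors = 11
MAE = 11 / 4 = 2.75

2.75


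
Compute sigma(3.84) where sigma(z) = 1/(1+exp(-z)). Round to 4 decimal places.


sigmoid(z) = 1 / (1 + exp(-z))
exp(-(3.84)) = exp(-3.84) = 0.0215
1 + 0.0215 = 1.0215
1 / 1.0215 = 0.9790

0.9790


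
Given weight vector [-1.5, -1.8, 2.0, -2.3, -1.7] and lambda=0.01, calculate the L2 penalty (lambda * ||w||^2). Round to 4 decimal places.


Squaring each weight:
(-1.5)^2 = 2.25
(-1.8)^2 = 3.24
2.0^2 = 4.0
(-2.3)^2 = 5.29
(-1.7)^2 = 2.89
Sum of squares = 17.67
Penalty = 0.01 * 17.67 = 0.1767

0.1767


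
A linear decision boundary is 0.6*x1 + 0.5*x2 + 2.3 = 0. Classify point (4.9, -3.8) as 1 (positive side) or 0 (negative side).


Compute 0.6 * 4.9 + 0.5 * -3.8 + 2.3
= 2.94 + -1.9 + 2.3
= 3.34
Since 3.34 >= 0, the point is on the positive side.

1


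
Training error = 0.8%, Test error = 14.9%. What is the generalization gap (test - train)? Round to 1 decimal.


Generalization gap = test_error - train_error
= 14.9 - 0.8
= 14.1%
A large gap suggests overfitting.

14.1


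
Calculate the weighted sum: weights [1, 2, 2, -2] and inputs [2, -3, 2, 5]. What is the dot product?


Element-wise products:
1 * 2 = 2
2 * -3 = -6
2 * 2 = 4
-2 * 5 = -10
Sum = 2 + -6 + 4 + -10
= -10

-10


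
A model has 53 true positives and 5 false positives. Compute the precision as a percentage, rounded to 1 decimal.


Precision = TP / (TP + FP) * 100
= 53 / (53 + 5)
= 53 / 58
= 0.9138
= 91.4%

91.4


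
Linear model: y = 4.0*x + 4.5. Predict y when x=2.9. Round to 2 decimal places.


y = 4.0 * 2.9 + (4.5)
= 11.6 + (4.5)
= 16.10

16.10


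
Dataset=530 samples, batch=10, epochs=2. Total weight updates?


Iterations per epoch = 530 / 10 = 53
Total updates = iterations_per_epoch * epochs
= 53 * 2
= 106

106


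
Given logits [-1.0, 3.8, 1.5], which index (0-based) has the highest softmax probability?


Softmax is a monotonic transformation, so it preserves the argmax.
We need to find the index of the maximum logit.
Index 0: -1.0
Index 1: 3.8
Index 2: 1.5
Maximum logit = 3.8 at index 1

1


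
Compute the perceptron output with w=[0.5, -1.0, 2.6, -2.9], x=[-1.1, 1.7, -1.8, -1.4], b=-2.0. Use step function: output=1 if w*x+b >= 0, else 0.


z = w . x + b
= 0.5*-1.1 + -1.0*1.7 + 2.6*-1.8 + -2.9*-1.4 + -2.0
= -0.55 + -1.7 + -4.68 + 4.06 + -2.0
= -2.87 + -2.0
= -4.87
Since z = -4.87 < 0, output = 0

0


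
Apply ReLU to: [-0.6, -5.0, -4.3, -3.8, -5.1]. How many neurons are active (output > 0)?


ReLU(x) = max(0, x) for each element:
ReLU(-0.6) = 0
ReLU(-5.0) = 0
ReLU(-4.3) = 0
ReLU(-3.8) = 0
ReLU(-5.1) = 0
Active neurons (>0): 0

0


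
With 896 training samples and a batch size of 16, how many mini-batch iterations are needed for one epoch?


Iterations per epoch = dataset_size / batch_size
= 896 / 16
= 56

56


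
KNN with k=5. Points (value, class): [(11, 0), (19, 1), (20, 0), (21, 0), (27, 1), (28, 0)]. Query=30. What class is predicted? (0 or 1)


Distances from query 30:
Point 28 (class 0): distance = 2
Point 27 (class 1): distance = 3
Point 21 (class 0): distance = 9
Point 20 (class 0): distance = 10
Point 19 (class 1): distance = 11
K=5 nearest neighbors: classes = [0, 1, 0, 0, 1]
Votes for class 1: 2 / 5
Majority vote => class 0

0


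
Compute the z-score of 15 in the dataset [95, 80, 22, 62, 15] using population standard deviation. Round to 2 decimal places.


Mean = (95 + 80 + 22 + 62 + 15) / 5 = 54.8
Variance = sum((x_i - mean)^2) / n = 992.56
Std = sqrt(992.56) = 31.5049
Z = (x - mean) / std
= (15 - 54.8) / 31.5049
= -39.8 / 31.5049
= -1.26

-1.26


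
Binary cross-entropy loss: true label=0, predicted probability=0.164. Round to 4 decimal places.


For y=0: Loss = -log(1-p)
= -log(1 - 0.164)
= -log(0.836)
= -(-0.1791)
= 0.1791

0.1791


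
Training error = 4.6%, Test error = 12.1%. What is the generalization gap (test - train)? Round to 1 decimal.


Generalization gap = test_error - train_error
= 12.1 - 4.6
= 7.5%
A moderate gap.

7.5


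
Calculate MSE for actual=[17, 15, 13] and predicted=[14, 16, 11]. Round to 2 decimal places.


Differences: [3, -1, 2]
Squared errors: [9, 1, 4]
Sum of squared errors = 14
MSE = 14 / 3 = 4.67

4.67


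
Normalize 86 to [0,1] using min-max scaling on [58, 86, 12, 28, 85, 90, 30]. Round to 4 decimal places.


Min = 12, Max = 90
Range = 90 - 12 = 78
Scaled = (x - min) / (max - min)
= (86 - 12) / 78
= 74 / 78
= 0.9487

0.9487


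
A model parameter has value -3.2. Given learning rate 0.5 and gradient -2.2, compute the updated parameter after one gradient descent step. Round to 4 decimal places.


w_new = w_old - lr * gradient
= -3.2 - 0.5 * -2.2
= -3.2 - (-1.1)
= -2.1000

-2.1000


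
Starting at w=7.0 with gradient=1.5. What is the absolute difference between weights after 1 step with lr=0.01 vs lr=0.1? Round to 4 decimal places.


With lr=0.01: w_new = 7.0 - 0.01 * 1.5 = 6.985
With lr=0.1: w_new = 7.0 - 0.1 * 1.5 = 6.85
Absolute difference = |6.985 - 6.85|
= 0.1350

0.1350


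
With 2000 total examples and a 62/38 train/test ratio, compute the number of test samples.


Train samples = 2000 * 62% = 1240
Test samples = 2000 - 1240
= 760

760


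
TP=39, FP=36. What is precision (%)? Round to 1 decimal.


Precision = TP / (TP + FP) * 100
= 39 / (39 + 36)
= 39 / 75
= 0.52
= 52.0%

52.0


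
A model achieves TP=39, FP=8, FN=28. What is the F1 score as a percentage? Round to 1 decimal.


Precision = TP / (TP + FP) = 39 / 47 = 0.8298
Recall = TP / (TP + FN) = 39 / 67 = 0.5821
F1 = 2 * P * R / (P + R)
= 2 * 0.8298 * 0.5821 / (0.8298 + 0.5821)
= 0.966 / 1.4119
= 0.6842
As percentage: 68.4%

68.4


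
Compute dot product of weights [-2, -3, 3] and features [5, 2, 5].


Element-wise products:
-2 * 5 = -10
-3 * 2 = -6
3 * 5 = 15
Sum = -10 + -6 + 15
= -1

-1


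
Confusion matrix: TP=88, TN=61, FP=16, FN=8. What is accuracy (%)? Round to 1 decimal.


Accuracy = (TP + TN) / (TP + TN + FP + FN) * 100
= (88 + 61) / (88 + 61 + 16 + 8)
= 149 / 173
= 0.8613
= 86.1%

86.1


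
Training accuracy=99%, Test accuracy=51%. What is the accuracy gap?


Gap = train_accuracy - test_accuracy
= 99 - 51
= 48%
This large gap strongly indicates overfitting.

48


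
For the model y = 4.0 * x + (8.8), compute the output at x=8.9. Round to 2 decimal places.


y = 4.0 * 8.9 + (8.8)
= 35.6 + (8.8)
= 44.40

44.40


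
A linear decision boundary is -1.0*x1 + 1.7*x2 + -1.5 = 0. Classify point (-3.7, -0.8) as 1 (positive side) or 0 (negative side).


Compute -1.0 * -3.7 + 1.7 * -0.8 + -1.5
= 3.7 + -1.36 + -1.5
= 0.84
Since 0.84 >= 0, the point is on the positive side.

1


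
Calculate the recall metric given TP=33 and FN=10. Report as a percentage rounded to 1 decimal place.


Recall = TP / (TP + FN) * 100
= 33 / (33 + 10)
= 33 / 43
= 0.7674
= 76.7%

76.7


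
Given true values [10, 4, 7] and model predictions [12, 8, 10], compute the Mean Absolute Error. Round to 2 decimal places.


Absolute errors: [2, 4, 3]
Sum of absolute errors = 9
MAE = 9 / 3 = 3.00

3.00


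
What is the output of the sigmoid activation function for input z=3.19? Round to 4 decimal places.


sigmoid(z) = 1 / (1 + exp(-z))
exp(-(3.19)) = exp(-3.19) = 0.0412
1 + 0.0412 = 1.0412
1 / 1.0412 = 0.9605

0.9605


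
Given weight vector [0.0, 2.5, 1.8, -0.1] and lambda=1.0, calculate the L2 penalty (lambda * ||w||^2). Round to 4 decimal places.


Squaring each weight:
0.0^2 = 0.0
2.5^2 = 6.25
1.8^2 = 3.24
(-0.1)^2 = 0.01
Sum of squares = 9.5
Penalty = 1.0 * 9.5 = 9.5000

9.5000


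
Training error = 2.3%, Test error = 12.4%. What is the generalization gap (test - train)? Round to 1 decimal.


Generalization gap = test_error - train_error
= 12.4 - 2.3
= 10.1%
A large gap suggests overfitting.

10.1


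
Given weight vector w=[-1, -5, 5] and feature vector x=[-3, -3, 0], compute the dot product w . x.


Element-wise products:
-1 * -3 = 3
-5 * -3 = 15
5 * 0 = 0
Sum = 3 + 15 + 0
= 18

18


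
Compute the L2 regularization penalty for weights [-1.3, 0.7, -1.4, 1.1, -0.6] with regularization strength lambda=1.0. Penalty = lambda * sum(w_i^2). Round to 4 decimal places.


Squaring each weight:
(-1.3)^2 = 1.69
0.7^2 = 0.49
(-1.4)^2 = 1.96
1.1^2 = 1.21
(-0.6)^2 = 0.36
Sum of squares = 5.71
Penalty = 1.0 * 5.71 = 5.7100

5.7100


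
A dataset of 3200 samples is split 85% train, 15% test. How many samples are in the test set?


Train samples = 3200 * 85% = 2720
Test samples = 3200 - 2720
= 480

480


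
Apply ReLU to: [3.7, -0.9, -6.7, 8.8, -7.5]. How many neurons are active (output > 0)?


ReLU(x) = max(0, x) for each element:
ReLU(3.7) = 3.7
ReLU(-0.9) = 0
ReLU(-6.7) = 0
ReLU(8.8) = 8.8
ReLU(-7.5) = 0
Active neurons (>0): 2

2


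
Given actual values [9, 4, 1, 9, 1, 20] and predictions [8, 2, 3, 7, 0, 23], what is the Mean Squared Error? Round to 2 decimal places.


Differences: [1, 2, -2, 2, 1, -3]
Squared errors: [1, 4, 4, 4, 1, 9]
Sum of squared errors = 23
MSE = 23 / 6 = 3.83

3.83


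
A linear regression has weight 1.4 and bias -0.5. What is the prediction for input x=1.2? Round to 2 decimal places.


y = 1.4 * 1.2 + (-0.5)
= 1.68 + (-0.5)
= 1.18

1.18


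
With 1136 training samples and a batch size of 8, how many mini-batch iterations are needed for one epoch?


Iterations per epoch = dataset_size / batch_size
= 1136 / 8
= 142

142


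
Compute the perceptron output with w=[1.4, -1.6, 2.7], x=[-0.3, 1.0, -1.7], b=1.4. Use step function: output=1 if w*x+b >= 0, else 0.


z = w . x + b
= 1.4*-0.3 + -1.6*1.0 + 2.7*-1.7 + 1.4
= -0.42 + -1.6 + -4.59 + 1.4
= -6.61 + 1.4
= -5.21
Since z = -5.21 < 0, output = 0

0


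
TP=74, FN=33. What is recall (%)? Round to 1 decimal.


Recall = TP / (TP + FN) * 100
= 74 / (74 + 33)
= 74 / 107
= 0.6916
= 69.2%

69.2


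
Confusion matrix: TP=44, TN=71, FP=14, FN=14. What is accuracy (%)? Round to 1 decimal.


Accuracy = (TP + TN) / (TP + TN + FP + FN) * 100
= (44 + 71) / (44 + 71 + 14 + 14)
= 115 / 143
= 0.8042
= 80.4%

80.4


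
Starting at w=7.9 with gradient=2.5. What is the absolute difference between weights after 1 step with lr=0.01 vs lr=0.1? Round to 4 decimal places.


With lr=0.01: w_new = 7.9 - 0.01 * 2.5 = 7.875
With lr=0.1: w_new = 7.9 - 0.1 * 2.5 = 7.65
Absolute difference = |7.875 - 7.65|
= 0.2250

0.2250


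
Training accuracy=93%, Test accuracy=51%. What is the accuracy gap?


Gap = train_accuracy - test_accuracy
= 93 - 51
= 42%
This large gap strongly indicates overfitting.

42


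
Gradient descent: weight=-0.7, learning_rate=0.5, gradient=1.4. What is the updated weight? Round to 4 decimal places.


w_new = w_old - lr * gradient
= -0.7 - 0.5 * 1.4
= -0.7 - (0.7)
= -1.4000

-1.4000


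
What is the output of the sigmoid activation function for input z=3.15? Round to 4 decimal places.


sigmoid(z) = 1 / (1 + exp(-z))
exp(-(3.15)) = exp(-3.15) = 0.0429
1 + 0.0429 = 1.0429
1 / 1.0429 = 0.9589

0.9589


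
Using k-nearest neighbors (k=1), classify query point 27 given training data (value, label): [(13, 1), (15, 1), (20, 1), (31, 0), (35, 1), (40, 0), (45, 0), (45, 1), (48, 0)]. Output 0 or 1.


Distances from query 27:
Point 31 (class 0): distance = 4
K=1 nearest neighbors: classes = [0]
Votes for class 1: 0 / 1
Majority vote => class 0

0


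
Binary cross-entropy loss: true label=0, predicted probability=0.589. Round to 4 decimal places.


For y=0: Loss = -log(1-p)
= -log(1 - 0.589)
= -log(0.411)
= -(-0.8892)
= 0.8892

0.8892


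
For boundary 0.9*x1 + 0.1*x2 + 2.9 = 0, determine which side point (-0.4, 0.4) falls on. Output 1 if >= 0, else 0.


Compute 0.9 * -0.4 + 0.1 * 0.4 + 2.9
= -0.36 + 0.04 + 2.9
= 2.58
Since 2.58 >= 0, the point is on the positive side.

1


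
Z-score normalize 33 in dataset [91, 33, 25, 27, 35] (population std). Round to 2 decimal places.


Mean = (91 + 33 + 25 + 27 + 35) / 5 = 42.2
Variance = sum((x_i - mean)^2) / n = 608.96
Std = sqrt(608.96) = 24.6771
Z = (x - mean) / std
= (33 - 42.2) / 24.6771
= -9.2 / 24.6771
= -0.37

-0.37


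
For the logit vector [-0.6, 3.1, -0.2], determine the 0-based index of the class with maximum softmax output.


Softmax is a monotonic transformation, so it preserves the argmax.
We need to find the index of the maximum logit.
Index 0: -0.6
Index 1: 3.1
Index 2: -0.2
Maximum logit = 3.1 at index 1

1


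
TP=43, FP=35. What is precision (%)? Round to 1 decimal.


Precision = TP / (TP + FP) * 100
= 43 / (43 + 35)
= 43 / 78
= 0.5513
= 55.1%

55.1


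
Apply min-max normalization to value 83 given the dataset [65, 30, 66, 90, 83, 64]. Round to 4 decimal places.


Min = 30, Max = 90
Range = 90 - 30 = 60
Scaled = (x - min) / (max - min)
= (83 - 30) / 60
= 53 / 60
= 0.8833

0.8833


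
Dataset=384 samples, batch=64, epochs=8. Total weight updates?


Iterations per epoch = 384 / 64 = 6
Total updates = iterations_per_epoch * epochs
= 6 * 8
= 48

48


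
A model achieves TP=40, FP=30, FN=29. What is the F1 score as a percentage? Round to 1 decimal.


Precision = TP / (TP + FP) = 40 / 70 = 0.5714
Recall = TP / (TP + FN) = 40 / 69 = 0.5797
F1 = 2 * P * R / (P + R)
= 2 * 0.5714 * 0.5797 / (0.5714 + 0.5797)
= 0.6625 / 1.1511
= 0.5755
As percentage: 57.6%

57.6


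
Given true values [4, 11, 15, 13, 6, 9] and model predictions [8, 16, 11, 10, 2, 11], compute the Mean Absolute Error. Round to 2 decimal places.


Absolute errors: [4, 5, 4, 3, 4, 2]
Sum of absolute errors = 22
MAE = 22 / 6 = 3.67

3.67


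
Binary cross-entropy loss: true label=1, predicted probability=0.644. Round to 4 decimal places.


For y=1: Loss = -log(p)
= -log(0.644)
= -(-0.4401)
= 0.4401

0.4401


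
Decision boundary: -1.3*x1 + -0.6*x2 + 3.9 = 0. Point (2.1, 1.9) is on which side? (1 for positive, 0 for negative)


Compute -1.3 * 2.1 + -0.6 * 1.9 + 3.9
= -2.73 + -1.14 + 3.9
= 0.03
Since 0.03 >= 0, the point is on the positive side.

1


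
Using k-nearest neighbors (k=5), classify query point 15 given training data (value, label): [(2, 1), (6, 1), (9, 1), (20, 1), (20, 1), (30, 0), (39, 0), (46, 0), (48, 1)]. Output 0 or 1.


Distances from query 15:
Point 20 (class 1): distance = 5
Point 20 (class 1): distance = 5
Point 9 (class 1): distance = 6
Point 6 (class 1): distance = 9
Point 2 (class 1): distance = 13
K=5 nearest neighbors: classes = [1, 1, 1, 1, 1]
Votes for class 1: 5 / 5
Majority vote => class 1

1


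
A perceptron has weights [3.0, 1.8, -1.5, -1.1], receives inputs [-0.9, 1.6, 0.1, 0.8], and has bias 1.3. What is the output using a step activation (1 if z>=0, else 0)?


z = w . x + b
= 3.0*-0.9 + 1.8*1.6 + -1.5*0.1 + -1.1*0.8 + 1.3
= -2.7 + 2.88 + -0.15 + -0.88 + 1.3
= -0.85 + 1.3
= 0.45
Since z = 0.45 >= 0, output = 1

1


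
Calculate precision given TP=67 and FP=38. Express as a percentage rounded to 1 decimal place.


Precision = TP / (TP + FP) * 100
= 67 / (67 + 38)
= 67 / 105
= 0.6381
= 63.8%

63.8


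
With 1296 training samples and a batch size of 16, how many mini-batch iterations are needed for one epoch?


Iterations per epoch = dataset_size / batch_size
= 1296 / 16
= 81

81


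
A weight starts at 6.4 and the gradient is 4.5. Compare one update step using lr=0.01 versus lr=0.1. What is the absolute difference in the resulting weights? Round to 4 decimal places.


With lr=0.01: w_new = 6.4 - 0.01 * 4.5 = 6.355
With lr=0.1: w_new = 6.4 - 0.1 * 4.5 = 5.95
Absolute difference = |6.355 - 5.95|
= 0.4050

0.4050


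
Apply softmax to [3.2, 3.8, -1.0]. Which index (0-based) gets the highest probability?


Softmax is a monotonic transformation, so it preserves the argmax.
We need to find the index of the maximum logit.
Index 0: 3.2
Index 1: 3.8
Index 2: -1.0
Maximum logit = 3.8 at index 1

1


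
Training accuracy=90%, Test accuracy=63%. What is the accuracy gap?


Gap = train_accuracy - test_accuracy
= 90 - 63
= 27%
This large gap strongly indicates overfitting.

27


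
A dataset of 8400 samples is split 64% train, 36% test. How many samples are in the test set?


Train samples = 8400 * 64% = 5376
Test samples = 8400 - 5376
= 3024

3024


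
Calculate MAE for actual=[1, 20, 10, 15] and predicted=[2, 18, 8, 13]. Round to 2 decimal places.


Absolute errors: [1, 2, 2, 2]
Sum of absolute errors = 7
MAE = 7 / 4 = 1.75

1.75


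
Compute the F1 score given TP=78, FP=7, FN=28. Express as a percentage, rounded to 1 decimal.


Precision = TP / (TP + FP) = 78 / 85 = 0.9176
Recall = TP / (TP + FN) = 78 / 106 = 0.7358
F1 = 2 * P * R / (P + R)
= 2 * 0.9176 * 0.7358 / (0.9176 + 0.7358)
= 1.3505 / 1.6535
= 0.8168
As percentage: 81.7%

81.7


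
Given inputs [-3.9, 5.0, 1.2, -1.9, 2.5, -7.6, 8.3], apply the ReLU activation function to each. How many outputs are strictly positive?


ReLU(x) = max(0, x) for each element:
ReLU(-3.9) = 0
ReLU(5.0) = 5.0
ReLU(1.2) = 1.2
ReLU(-1.9) = 0
ReLU(2.5) = 2.5
ReLU(-7.6) = 0
ReLU(8.3) = 8.3
Active neurons (>0): 4

4


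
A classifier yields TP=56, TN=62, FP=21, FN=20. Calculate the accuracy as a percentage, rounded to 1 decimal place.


Accuracy = (TP + TN) / (TP + TN + FP + FN) * 100
= (56 + 62) / (56 + 62 + 21 + 20)
= 118 / 159
= 0.7421
= 74.2%

74.2


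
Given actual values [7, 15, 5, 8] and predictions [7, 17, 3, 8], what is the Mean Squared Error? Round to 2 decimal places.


Differences: [0, -2, 2, 0]
Squared errors: [0, 4, 4, 0]
Sum of squared errors = 8
MSE = 8 / 4 = 2.00

2.00


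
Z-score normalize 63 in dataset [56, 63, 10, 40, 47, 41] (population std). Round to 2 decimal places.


Mean = (56 + 63 + 10 + 40 + 47 + 41) / 6 = 42.8333
Variance = sum((x_i - mean)^2) / n = 281.1389
Std = sqrt(281.1389) = 16.7672
Z = (x - mean) / std
= (63 - 42.8333) / 16.7672
= 20.1667 / 16.7672
= 1.20

1.20


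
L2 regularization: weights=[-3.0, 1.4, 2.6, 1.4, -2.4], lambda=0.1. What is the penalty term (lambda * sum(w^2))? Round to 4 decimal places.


Squaring each weight:
(-3.0)^2 = 9.0
1.4^2 = 1.96
2.6^2 = 6.76
1.4^2 = 1.96
(-2.4)^2 = 5.76
Sum of squares = 25.44
Penalty = 0.1 * 25.44 = 2.5440

2.5440


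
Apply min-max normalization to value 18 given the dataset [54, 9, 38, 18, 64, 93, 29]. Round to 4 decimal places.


Min = 9, Max = 93
Range = 93 - 9 = 84
Scaled = (x - min) / (max - min)
= (18 - 9) / 84
= 9 / 84
= 0.1071

0.1071


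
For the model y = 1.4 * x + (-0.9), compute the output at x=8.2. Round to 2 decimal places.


y = 1.4 * 8.2 + (-0.9)
= 11.48 + (-0.9)
= 10.58

10.58


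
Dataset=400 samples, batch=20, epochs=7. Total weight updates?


Iterations per epoch = 400 / 20 = 20
Total updates = iterations_per_epoch * epochs
= 20 * 7
= 140

140


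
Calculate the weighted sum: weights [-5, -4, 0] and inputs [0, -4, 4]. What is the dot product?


Element-wise products:
-5 * 0 = 0
-4 * -4 = 16
0 * 4 = 0
Sum = 0 + 16 + 0
= 16

16


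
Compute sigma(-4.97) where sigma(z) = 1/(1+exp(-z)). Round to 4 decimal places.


sigmoid(z) = 1 / (1 + exp(-z))
exp(-(-4.97)) = exp(4.97) = 144.0269
1 + 144.0269 = 145.0269
1 / 145.0269 = 0.0069

0.0069


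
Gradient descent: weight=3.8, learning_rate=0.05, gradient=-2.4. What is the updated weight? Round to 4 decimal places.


w_new = w_old - lr * gradient
= 3.8 - 0.05 * -2.4
= 3.8 - (-0.12)
= 3.9200

3.9200


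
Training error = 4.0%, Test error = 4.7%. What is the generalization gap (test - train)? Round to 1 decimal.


Generalization gap = test_error - train_error
= 4.7 - 4.0
= 0.7%
A small gap suggests good generalization.

0.7


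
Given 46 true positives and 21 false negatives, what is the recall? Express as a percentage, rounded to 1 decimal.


Recall = TP / (TP + FN) * 100
= 46 / (46 + 21)
= 46 / 67
= 0.6866
= 68.7%

68.7


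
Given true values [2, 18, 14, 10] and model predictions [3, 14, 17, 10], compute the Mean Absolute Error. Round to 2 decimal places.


Absolute errors: [1, 4, 3, 0]
Sum of absolute errors = 8
MAE = 8 / 4 = 2.00

2.00


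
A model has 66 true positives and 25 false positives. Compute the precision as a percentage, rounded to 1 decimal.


Precision = TP / (TP + FP) * 100
= 66 / (66 + 25)
= 66 / 91
= 0.7253
= 72.5%

72.5


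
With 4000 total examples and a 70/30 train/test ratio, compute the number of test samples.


Train samples = 4000 * 70% = 2800
Test samples = 4000 - 2800
= 1200

1200


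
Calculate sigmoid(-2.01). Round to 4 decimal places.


sigmoid(z) = 1 / (1 + exp(-z))
exp(-(-2.01)) = exp(2.01) = 7.4633
1 + 7.4633 = 8.4633
1 / 8.4633 = 0.1182

0.1182


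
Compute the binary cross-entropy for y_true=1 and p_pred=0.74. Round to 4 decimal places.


For y=1: Loss = -log(p)
= -log(0.74)
= -(-0.3011)
= 0.3011

0.3011


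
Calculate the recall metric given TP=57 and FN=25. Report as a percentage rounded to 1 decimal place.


Recall = TP / (TP + FN) * 100
= 57 / (57 + 25)
= 57 / 82
= 0.6951
= 69.5%

69.5


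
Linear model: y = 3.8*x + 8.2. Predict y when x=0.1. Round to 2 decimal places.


y = 3.8 * 0.1 + (8.2)
= 0.38 + (8.2)
= 8.58

8.58


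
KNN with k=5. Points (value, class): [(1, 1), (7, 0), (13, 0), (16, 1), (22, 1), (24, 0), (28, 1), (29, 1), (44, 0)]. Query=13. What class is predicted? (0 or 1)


Distances from query 13:
Point 13 (class 0): distance = 0
Point 16 (class 1): distance = 3
Point 7 (class 0): distance = 6
Point 22 (class 1): distance = 9
Point 24 (class 0): distance = 11
K=5 nearest neighbors: classes = [0, 1, 0, 1, 0]
Votes for class 1: 2 / 5
Majority vote => class 0

0


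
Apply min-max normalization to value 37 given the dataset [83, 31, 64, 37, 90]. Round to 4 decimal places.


Min = 31, Max = 90
Range = 90 - 31 = 59
Scaled = (x - min) / (max - min)
= (37 - 31) / 59
= 6 / 59
= 0.1017

0.1017


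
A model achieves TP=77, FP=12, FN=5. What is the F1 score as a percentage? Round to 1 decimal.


Precision = TP / (TP + FP) = 77 / 89 = 0.8652
Recall = TP / (TP + FN) = 77 / 82 = 0.939
F1 = 2 * P * R / (P + R)
= 2 * 0.8652 * 0.939 / (0.8652 + 0.939)
= 1.6248 / 1.8042
= 0.9006
As percentage: 90.1%

90.1


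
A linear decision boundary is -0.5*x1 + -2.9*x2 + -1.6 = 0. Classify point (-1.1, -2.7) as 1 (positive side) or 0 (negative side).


Compute -0.5 * -1.1 + -2.9 * -2.7 + -1.6
= 0.55 + 7.83 + -1.6
= 6.78
Since 6.78 >= 0, the point is on the positive side.

1


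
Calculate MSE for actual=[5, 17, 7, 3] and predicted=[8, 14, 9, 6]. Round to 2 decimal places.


Differences: [-3, 3, -2, -3]
Squared errors: [9, 9, 4, 9]
Sum of squared errors = 31
MSE = 31 / 4 = 7.75

7.75


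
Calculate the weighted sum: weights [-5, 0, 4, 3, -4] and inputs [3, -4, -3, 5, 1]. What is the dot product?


Element-wise products:
-5 * 3 = -15
0 * -4 = 0
4 * -3 = -12
3 * 5 = 15
-4 * 1 = -4
Sum = -15 + 0 + -12 + 15 + -4
= -16

-16


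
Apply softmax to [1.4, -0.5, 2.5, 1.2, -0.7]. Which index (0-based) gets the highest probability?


Softmax is a monotonic transformation, so it preserves the argmax.
We need to find the index of the maximum logit.
Index 0: 1.4
Index 1: -0.5
Index 2: 2.5
Index 3: 1.2
Index 4: -0.7
Maximum logit = 2.5 at index 2

2


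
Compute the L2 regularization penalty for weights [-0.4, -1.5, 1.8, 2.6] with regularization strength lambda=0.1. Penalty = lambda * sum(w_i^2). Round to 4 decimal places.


Squaring each weight:
(-0.4)^2 = 0.16
(-1.5)^2 = 2.25
1.8^2 = 3.24
2.6^2 = 6.76
Sum of squares = 12.41
Penalty = 0.1 * 12.41 = 1.2410

1.2410


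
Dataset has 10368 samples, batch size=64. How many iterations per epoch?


Iterations per epoch = dataset_size / batch_size
= 10368 / 64
= 162

162


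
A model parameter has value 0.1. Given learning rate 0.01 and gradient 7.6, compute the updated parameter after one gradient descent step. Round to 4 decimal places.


w_new = w_old - lr * gradient
= 0.1 - 0.01 * 7.6
= 0.1 - (0.076)
= 0.0240

0.0240


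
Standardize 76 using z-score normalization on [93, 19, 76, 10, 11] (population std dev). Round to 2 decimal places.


Mean = (93 + 19 + 76 + 10 + 11) / 5 = 41.8
Variance = sum((x_i - mean)^2) / n = 1254.16
Std = sqrt(1254.16) = 35.4141
Z = (x - mean) / std
= (76 - 41.8) / 35.4141
= 34.2 / 35.4141
= 0.97

0.97


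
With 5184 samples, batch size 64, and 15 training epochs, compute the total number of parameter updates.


Iterations per epoch = 5184 / 64 = 81
Total updates = iterations_per_epoch * epochs
= 81 * 15
= 1215

1215


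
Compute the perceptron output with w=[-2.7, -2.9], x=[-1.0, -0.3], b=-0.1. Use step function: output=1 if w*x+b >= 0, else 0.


z = w . x + b
= -2.7*-1.0 + -2.9*-0.3 + -0.1
= 2.7 + 0.87 + -0.1
= 3.57 + -0.1
= 3.47
Since z = 3.47 >= 0, output = 1

1


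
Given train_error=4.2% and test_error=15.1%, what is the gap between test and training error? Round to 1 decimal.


Generalization gap = test_error - train_error
= 15.1 - 4.2
= 10.9%
A large gap suggests overfitting.

10.9


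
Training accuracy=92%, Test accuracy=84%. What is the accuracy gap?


Gap = train_accuracy - test_accuracy
= 92 - 84
= 8%
This moderate gap may indicate mild overfitting.

8


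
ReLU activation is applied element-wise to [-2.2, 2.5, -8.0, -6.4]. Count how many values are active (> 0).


ReLU(x) = max(0, x) for each element:
ReLU(-2.2) = 0
ReLU(2.5) = 2.5
ReLU(-8.0) = 0
ReLU(-6.4) = 0
Active neurons (>0): 1

1


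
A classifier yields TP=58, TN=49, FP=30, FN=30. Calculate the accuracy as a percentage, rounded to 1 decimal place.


Accuracy = (TP + TN) / (TP + TN + FP + FN) * 100
= (58 + 49) / (58 + 49 + 30 + 30)
= 107 / 167
= 0.6407
= 64.1%

64.1


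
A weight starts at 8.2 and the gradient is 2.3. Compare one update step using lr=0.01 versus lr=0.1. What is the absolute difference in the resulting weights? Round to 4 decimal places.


With lr=0.01: w_new = 8.2 - 0.01 * 2.3 = 8.177
With lr=0.1: w_new = 8.2 - 0.1 * 2.3 = 7.97
Absolute difference = |8.177 - 7.97|
= 0.2070

0.2070


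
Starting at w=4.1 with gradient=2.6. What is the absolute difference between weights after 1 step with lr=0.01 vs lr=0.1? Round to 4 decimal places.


With lr=0.01: w_new = 4.1 - 0.01 * 2.6 = 4.074
With lr=0.1: w_new = 4.1 - 0.1 * 2.6 = 3.84
Absolute difference = |4.074 - 3.84|
= 0.2340

0.2340


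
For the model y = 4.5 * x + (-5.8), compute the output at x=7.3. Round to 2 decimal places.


y = 4.5 * 7.3 + (-5.8)
= 32.85 + (-5.8)
= 27.05

27.05


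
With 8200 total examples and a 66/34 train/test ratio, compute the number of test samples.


Train samples = 8200 * 66% = 5412
Test samples = 8200 - 5412
= 2788

2788


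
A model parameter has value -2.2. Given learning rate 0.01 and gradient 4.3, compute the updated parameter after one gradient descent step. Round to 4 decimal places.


w_new = w_old - lr * gradient
= -2.2 - 0.01 * 4.3
= -2.2 - (0.043)
= -2.2430

-2.2430


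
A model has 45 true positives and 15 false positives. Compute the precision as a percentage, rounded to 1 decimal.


Precision = TP / (TP + FP) * 100
= 45 / (45 + 15)
= 45 / 60
= 0.75
= 75.0%

75.0


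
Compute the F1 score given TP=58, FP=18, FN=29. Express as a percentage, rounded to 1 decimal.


Precision = TP / (TP + FP) = 58 / 76 = 0.7632
Recall = TP / (TP + FN) = 58 / 87 = 0.6667
F1 = 2 * P * R / (P + R)
= 2 * 0.7632 * 0.6667 / (0.7632 + 0.6667)
= 1.0175 / 1.4298
= 0.7117
As percentage: 71.2%

71.2


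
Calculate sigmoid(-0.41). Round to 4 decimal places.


sigmoid(z) = 1 / (1 + exp(-z))
exp(-(-0.41)) = exp(0.41) = 1.5068
1 + 1.5068 = 2.5068
1 / 2.5068 = 0.3989

0.3989


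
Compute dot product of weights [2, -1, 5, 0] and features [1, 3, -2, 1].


Element-wise products:
2 * 1 = 2
-1 * 3 = -3
5 * -2 = -10
0 * 1 = 0
Sum = 2 + -3 + -10 + 0
= -11

-11


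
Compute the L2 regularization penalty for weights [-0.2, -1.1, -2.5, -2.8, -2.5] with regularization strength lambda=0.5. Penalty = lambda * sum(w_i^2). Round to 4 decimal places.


Squaring each weight:
(-0.2)^2 = 0.04
(-1.1)^2 = 1.21
(-2.5)^2 = 6.25
(-2.8)^2 = 7.84
(-2.5)^2 = 6.25
Sum of squares = 21.59
Penalty = 0.5 * 21.59 = 10.7950

10.7950


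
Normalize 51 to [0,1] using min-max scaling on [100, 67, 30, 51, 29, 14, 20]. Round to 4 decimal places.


Min = 14, Max = 100
Range = 100 - 14 = 86
Scaled = (x - min) / (max - min)
= (51 - 14) / 86
= 37 / 86
= 0.4302

0.4302


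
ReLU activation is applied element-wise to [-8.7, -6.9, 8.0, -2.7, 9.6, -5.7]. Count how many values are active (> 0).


ReLU(x) = max(0, x) for each element:
ReLU(-8.7) = 0
ReLU(-6.9) = 0
ReLU(8.0) = 8.0
ReLU(-2.7) = 0
ReLU(9.6) = 9.6
ReLU(-5.7) = 0
Active neurons (>0): 2

2


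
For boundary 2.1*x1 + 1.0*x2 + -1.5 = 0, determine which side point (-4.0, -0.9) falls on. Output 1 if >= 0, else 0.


Compute 2.1 * -4.0 + 1.0 * -0.9 + -1.5
= -8.4 + -0.9 + -1.5
= -10.8
Since -10.8 < 0, the point is on the negative side.

0


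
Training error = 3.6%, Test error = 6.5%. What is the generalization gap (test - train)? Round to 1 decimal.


Generalization gap = test_error - train_error
= 6.5 - 3.6
= 2.9%
A moderate gap.

2.9


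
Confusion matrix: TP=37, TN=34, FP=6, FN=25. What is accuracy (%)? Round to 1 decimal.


Accuracy = (TP + TN) / (TP + TN + FP + FN) * 100
= (37 + 34) / (37 + 34 + 6 + 25)
= 71 / 102
= 0.6961
= 69.6%

69.6


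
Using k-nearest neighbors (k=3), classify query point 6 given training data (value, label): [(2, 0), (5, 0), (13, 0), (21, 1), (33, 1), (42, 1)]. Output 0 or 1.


Distances from query 6:
Point 5 (class 0): distance = 1
Point 2 (class 0): distance = 4
Point 13 (class 0): distance = 7
K=3 nearest neighbors: classes = [0, 0, 0]
Votes for class 1: 0 / 3
Majority vote => class 0

0


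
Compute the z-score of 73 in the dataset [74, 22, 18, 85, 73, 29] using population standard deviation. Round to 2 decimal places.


Mean = (74 + 22 + 18 + 85 + 73 + 29) / 6 = 50.1667
Variance = sum((x_i - mean)^2) / n = 763.1389
Std = sqrt(763.1389) = 27.625
Z = (x - mean) / std
= (73 - 50.1667) / 27.625
= 22.8333 / 27.625
= 0.83

0.83


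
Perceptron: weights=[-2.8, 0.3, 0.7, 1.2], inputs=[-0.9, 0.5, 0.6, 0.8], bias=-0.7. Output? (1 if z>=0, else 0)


z = w . x + b
= -2.8*-0.9 + 0.3*0.5 + 0.7*0.6 + 1.2*0.8 + -0.7
= 2.52 + 0.15 + 0.42 + 0.96 + -0.7
= 4.05 + -0.7
= 3.35
Since z = 3.35 >= 0, output = 1

1


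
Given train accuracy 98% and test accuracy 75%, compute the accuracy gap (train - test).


Gap = train_accuracy - test_accuracy
= 98 - 75
= 23%
This large gap strongly indicates overfitting.

23


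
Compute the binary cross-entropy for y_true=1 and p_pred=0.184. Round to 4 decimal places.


For y=1: Loss = -log(p)
= -log(0.184)
= -(-1.6928)
= 1.6928

1.6928


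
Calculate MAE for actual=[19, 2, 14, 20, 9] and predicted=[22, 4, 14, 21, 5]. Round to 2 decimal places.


Absolute errors: [3, 2, 0, 1, 4]
Sum of absolute errors = 10
MAE = 10 / 5 = 2.00

2.00


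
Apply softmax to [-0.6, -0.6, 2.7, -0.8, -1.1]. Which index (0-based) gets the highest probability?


Softmax is a monotonic transformation, so it preserves the argmax.
We need to find the index of the maximum logit.
Index 0: -0.6
Index 1: -0.6
Index 2: 2.7
Index 3: -0.8
Index 4: -1.1
Maximum logit = 2.7 at index 2

2


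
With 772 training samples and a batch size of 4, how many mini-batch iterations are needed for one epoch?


Iterations per epoch = dataset_size / batch_size
= 772 / 4
= 193

193


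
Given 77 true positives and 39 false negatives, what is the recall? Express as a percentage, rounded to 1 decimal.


Recall = TP / (TP + FN) * 100
= 77 / (77 + 39)
= 77 / 116
= 0.6638
= 66.4%

66.4


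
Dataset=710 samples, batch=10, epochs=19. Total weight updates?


Iterations per epoch = 710 / 10 = 71
Total updates = iterations_per_epoch * epochs
= 71 * 19
= 1349

1349


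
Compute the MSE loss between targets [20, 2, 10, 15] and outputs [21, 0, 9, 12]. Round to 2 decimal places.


Differences: [-1, 2, 1, 3]
Squared errors: [1, 4, 1, 9]
Sum of squared errors = 15
MSE = 15 / 4 = 3.75

3.75


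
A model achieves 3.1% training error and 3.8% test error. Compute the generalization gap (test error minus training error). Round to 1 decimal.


Generalization gap = test_error - train_error
= 3.8 - 3.1
= 0.7%
A small gap suggests good generalization.

0.7
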